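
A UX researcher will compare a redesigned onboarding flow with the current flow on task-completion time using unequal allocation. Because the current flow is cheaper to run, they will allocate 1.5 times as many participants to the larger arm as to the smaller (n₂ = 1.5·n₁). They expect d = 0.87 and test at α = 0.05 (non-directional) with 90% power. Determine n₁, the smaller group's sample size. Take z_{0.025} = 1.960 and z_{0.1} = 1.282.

With allocation ratio k = n₂/n₁ = 1.5, Var(x̄₁−x̄₂) = σ²(1/n₁ + 1/(k·n₁)) = σ²·(k+1)/(k·n₁).
So n₁ = (1 + 1/k)·((z_{α/2} + z_β)/d)² = 1.667 × (3.242/0.87)².
n₁ = 1.667 × 13.89 = 23.1.
Round up: n₁ = 24, giving n₂ = 1.5 × 24 = 36.

n₁ = 24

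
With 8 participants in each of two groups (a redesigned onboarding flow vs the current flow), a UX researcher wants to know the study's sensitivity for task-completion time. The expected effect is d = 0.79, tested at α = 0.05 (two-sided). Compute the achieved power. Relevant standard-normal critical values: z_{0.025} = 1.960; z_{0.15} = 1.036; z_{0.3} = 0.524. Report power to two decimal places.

For two equal groups, power = Φ(d·√(n/2) − z_{α/2}).
d·√(n/2) = 0.79 × √(8/2) = 0.79 × 2.000 = 1.580.
z_β = 1.580 − 1.960 = -0.380.
Power = Φ(-0.380) = 0.352.

power ≈ 0.35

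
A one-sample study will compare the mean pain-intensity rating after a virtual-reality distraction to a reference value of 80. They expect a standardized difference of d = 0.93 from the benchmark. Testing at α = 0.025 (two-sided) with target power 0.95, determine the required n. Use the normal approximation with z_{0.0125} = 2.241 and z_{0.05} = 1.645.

n = 18

For a one-sample test: n = ((z_{α/2} + z_β) / d)².
z_{α/2} + z_β = 2.241 + 1.645 = 3.886.
n = (3.886 / 0.93)² = 4.178² = 17.46.
Round up.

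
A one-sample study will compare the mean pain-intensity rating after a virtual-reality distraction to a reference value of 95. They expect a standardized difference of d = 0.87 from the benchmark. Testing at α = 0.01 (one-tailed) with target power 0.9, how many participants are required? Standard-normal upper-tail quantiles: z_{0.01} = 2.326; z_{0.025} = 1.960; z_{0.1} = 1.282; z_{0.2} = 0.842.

n = 18

For a one-sample test: n = ((z_{α} + z_β) / d)².
z_{α} + z_β = 2.326 + 1.282 = 3.608.
n = (3.608 / 0.87)² = 4.147² = 17.20.
Round up.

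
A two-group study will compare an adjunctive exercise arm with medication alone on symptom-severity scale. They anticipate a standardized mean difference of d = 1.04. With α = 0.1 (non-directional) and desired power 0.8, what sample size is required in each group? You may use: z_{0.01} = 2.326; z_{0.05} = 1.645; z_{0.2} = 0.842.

n = 12 per group

For two independent groups with equal n: n = 2·((z_{α/2} + z_β) / d)².
z_{α/2} + z_β = 1.645 + 0.842 = 2.487.
n = 2 × (2.487 / 1.04)² = 2 × 2.391² = 2 × 5.72 = 11.4.
Round up to the next whole participant.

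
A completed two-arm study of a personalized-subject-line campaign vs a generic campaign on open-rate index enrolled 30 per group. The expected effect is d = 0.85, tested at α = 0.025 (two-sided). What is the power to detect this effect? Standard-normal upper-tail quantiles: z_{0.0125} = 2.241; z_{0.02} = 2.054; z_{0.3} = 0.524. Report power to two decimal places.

For two equal groups, power = Φ(d·√(n/2) − z_{α/2}).
d·√(n/2) = 0.85 × √(30/2) = 0.85 × 3.873 = 3.292.
z_β = 3.292 − 2.241 = 1.051.
Power = Φ(1.051) = 0.853.

power ≈ 0.85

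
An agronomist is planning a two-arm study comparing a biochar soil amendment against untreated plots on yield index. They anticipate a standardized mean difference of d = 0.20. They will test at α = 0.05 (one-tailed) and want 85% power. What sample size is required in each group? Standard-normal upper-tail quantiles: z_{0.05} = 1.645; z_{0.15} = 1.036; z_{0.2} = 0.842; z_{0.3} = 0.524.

n = 360 per group

For two independent groups with equal n: n = 2·((z_{α} + z_β) / d)².
z_{α} + z_β = 1.645 + 1.036 = 2.681.
n = 2 × (2.681 / 0.20)² = 2 × 13.405² = 2 × 179.69 = 359.4.
Round up to the next whole participant.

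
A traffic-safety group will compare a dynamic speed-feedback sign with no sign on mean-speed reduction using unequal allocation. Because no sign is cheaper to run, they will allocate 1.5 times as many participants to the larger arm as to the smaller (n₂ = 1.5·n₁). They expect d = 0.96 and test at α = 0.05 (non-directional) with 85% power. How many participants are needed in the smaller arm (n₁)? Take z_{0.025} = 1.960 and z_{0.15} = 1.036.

With allocation ratio k = n₂/n₁ = 1.5, Var(x̄₁−x̄₂) = σ²(1/n₁ + 1/(k·n₁)) = σ²·(k+1)/(k·n₁).
So n₁ = (1 + 1/k)·((z_{α/2} + z_β)/d)² = 1.667 × (2.996/0.96)².
n₁ = 1.667 × 9.74 = 16.2.
Round up: n₁ = 17, giving n₂ = ⌈1.5 × 17⌉ = ⌈25.5⌉ = 26.

n₁ = 17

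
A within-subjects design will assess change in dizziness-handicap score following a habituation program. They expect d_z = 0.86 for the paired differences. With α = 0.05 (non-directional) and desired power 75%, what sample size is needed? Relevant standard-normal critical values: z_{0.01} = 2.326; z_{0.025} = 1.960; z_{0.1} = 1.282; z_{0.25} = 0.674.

For a paired (one-sample on differences) test: n = ((z_{α/2} + z_β) / d)².
z_{α/2} + z_β = 1.960 + 0.674 = 2.634.
n = (2.634 / 0.86)² = 3.063² = 9.38.
Round up.

n = 10 pairs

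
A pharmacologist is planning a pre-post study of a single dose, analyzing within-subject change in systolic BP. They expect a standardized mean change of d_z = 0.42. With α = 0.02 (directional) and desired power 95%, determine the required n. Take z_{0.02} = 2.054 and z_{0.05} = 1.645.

For a paired (one-sample on differences) test: n = ((z_{α} + z_β) / d)².
z_{α} + z_β = 2.054 + 1.645 = 3.699.
n = (3.699 / 0.42)² = 8.807² = 77.57.
Round up.

n = 78 pairs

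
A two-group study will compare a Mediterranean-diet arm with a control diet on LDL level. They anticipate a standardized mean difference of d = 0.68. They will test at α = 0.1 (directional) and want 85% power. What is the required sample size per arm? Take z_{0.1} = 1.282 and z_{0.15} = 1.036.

For two independent groups with equal n: n = 2·((z_{α} + z_β) / d)².
z_{α} + z_β = 1.282 + 1.036 = 2.318.
n = 2 × (2.318 / 0.68)² = 2 × 3.409² = 2 × 11.62 = 23.2.
Round up to the next whole participant.

n = 24 per group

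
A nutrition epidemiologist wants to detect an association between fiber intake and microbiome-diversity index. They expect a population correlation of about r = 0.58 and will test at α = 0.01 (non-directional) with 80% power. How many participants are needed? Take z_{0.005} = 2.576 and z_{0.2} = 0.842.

n = 30

Fisher's z: C = ½·ln((1+r)/(1−r)) = ½·ln(3.7619) = 0.6625.
n = ((z_{α/2} + z_β)/C)² + 3.
(2.576 + 0.842) / 0.6625 = 3.418 / 0.6625 = 5.159.
n = 5.159² + 3 = 26.62 + 3 = 29.6.
Round up.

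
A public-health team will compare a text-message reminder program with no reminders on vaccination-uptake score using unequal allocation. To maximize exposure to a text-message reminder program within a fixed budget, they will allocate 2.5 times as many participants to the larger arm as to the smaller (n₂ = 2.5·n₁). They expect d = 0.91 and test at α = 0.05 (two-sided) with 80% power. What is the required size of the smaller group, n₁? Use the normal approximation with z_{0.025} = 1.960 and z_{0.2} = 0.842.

n₁ = 14

With allocation ratio k = n₂/n₁ = 2.5, Var(x̄₁−x̄₂) = σ²(1/n₁ + 1/(k·n₁)) = σ²·(k+1)/(k·n₁).
So n₁ = (1 + 1/k)·((z_{α/2} + z_β)/d)² = 1.400 × (2.802/0.91)².
n₁ = 1.400 × 9.48 = 13.3.
Round up: n₁ = 14, giving n₂ = 2.5 × 14 = 35.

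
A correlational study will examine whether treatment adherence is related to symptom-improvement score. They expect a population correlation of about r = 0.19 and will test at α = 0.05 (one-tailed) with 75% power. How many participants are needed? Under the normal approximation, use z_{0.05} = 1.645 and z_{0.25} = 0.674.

n = 149

Fisher's z: C = ½·ln((1+r)/(1−r)) = ½·ln(1.4691) = 0.1923.
n = ((z_{α} + z_β)/C)² + 3.
(1.645 + 0.674) / 0.1923 = 2.319 / 0.1923 = 12.059.
n = 12.059² + 3 = 145.43 + 3 = 148.4.
Round up.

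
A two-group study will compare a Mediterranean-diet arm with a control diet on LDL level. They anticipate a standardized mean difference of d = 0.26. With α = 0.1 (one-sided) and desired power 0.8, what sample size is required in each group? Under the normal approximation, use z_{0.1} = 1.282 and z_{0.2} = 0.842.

For two independent groups with equal n: n = 2·((z_{α} + z_β) / d)².
z_{α} + z_β = 1.282 + 0.842 = 2.124.
n = 2 × (2.124 / 0.26)² = 2 × 8.169² = 2 × 66.74 = 133.5.
Round up to the next whole participant.

n = 134 per group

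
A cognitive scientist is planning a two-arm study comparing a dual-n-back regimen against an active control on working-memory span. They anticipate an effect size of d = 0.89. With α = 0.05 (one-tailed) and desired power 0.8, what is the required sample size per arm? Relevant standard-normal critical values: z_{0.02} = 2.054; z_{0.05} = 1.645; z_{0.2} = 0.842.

For two independent groups with equal n: n = 2·((z_{α} + z_β) / d)².
z_{α} + z_β = 1.645 + 0.842 = 2.487.
n = 2 × (2.487 / 0.89)² = 2 × 2.794² = 2 × 7.81 = 15.6.
Round up to the next whole participant.

n = 16 per group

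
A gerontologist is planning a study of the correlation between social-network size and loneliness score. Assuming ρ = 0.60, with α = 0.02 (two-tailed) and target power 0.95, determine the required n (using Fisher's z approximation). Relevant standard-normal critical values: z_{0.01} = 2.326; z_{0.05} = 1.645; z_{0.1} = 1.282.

n = 36

Fisher's z: C = ½·ln((1+r)/(1−r)) = ½·ln(4.0000) = 0.6931.
n = ((z_{α/2} + z_β)/C)² + 3.
(2.326 + 1.645) / 0.6931 = 3.971 / 0.6931 = 5.729.
n = 5.729² + 3 = 32.83 + 3 = 35.8.
Round up.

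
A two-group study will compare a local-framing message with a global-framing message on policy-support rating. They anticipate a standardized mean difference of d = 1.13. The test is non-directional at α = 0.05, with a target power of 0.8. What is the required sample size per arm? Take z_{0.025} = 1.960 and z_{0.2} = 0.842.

For two independent groups with equal n: n = 2·((z_{α/2} + z_β) / d)².
z_{α/2} + z_β = 1.960 + 0.842 = 2.802.
n = 2 × (2.802 / 1.13)² = 2 × 2.480² = 2 × 6.15 = 12.3.
Round up to the next whole participant.

n = 13 per group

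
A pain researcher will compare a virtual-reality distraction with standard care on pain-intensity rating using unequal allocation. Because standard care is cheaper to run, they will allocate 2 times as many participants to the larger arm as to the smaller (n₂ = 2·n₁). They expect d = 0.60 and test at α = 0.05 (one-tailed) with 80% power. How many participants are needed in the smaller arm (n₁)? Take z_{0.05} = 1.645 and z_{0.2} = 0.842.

n₁ = 26

With allocation ratio k = n₂/n₁ = 2, Var(x̄₁−x̄₂) = σ²(1/n₁ + 1/(k·n₁)) = σ²·(k+1)/(k·n₁).
So n₁ = (1 + 1/k)·((z_{α} + z_β)/d)² = 1.500 × (2.487/0.60)².
n₁ = 1.500 × 17.18 = 25.8.
Round up: n₁ = 26, giving n₂ = 2 × 26 = 52.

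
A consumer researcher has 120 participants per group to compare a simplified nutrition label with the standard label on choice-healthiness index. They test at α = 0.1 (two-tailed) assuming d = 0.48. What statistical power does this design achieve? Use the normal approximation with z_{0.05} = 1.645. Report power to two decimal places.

For two equal groups, power = Φ(d·√(n/2) − z_{α/2}).
d·√(n/2) = 0.48 × √(120/2) = 0.48 × 7.746 = 3.718.
z_β = 3.718 − 1.645 = 2.073.
Power = Φ(2.073) = 0.981.

power ≈ 0.98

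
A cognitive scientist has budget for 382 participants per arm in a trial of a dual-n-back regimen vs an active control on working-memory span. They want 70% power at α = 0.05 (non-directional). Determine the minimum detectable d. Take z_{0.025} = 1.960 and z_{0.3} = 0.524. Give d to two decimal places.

For two independent groups of n = 382 each: d_min = (z_{α/2} + z_β)·√(2/n).
z-sum = 1.960 + 0.524 = 2.484.
d_min = 2.484 × √(2/382) = 2.484 × 0.0724 = 0.180.

d_min ≈ 0.18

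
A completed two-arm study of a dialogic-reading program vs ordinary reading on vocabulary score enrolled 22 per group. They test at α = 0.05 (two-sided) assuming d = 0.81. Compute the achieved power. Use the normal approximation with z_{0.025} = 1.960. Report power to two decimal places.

For two equal groups, power = Φ(d·√(n/2) − z_{α/2}).
d·√(n/2) = 0.81 × √(22/2) = 0.81 × 3.317 = 2.686.
z_β = 2.686 − 1.960 = 0.726.
Power = Φ(0.726) = 0.766.

power ≈ 0.77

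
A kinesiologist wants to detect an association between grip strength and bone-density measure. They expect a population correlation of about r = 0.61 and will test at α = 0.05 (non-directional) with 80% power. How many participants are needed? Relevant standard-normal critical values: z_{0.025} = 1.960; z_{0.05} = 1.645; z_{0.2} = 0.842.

n = 19

Fisher's z: C = ½·ln((1+r)/(1−r)) = ½·ln(4.1282) = 0.7089.
n = ((z_{α/2} + z_β)/C)² + 3.
(1.960 + 0.842) / 0.7089 = 2.802 / 0.7089 = 3.953.
n = 3.953² + 3 = 15.62 + 3 = 18.6.
Round up.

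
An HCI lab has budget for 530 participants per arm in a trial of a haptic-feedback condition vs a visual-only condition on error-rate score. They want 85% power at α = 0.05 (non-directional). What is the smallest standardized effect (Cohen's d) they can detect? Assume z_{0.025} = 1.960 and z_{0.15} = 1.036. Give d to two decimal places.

For two independent groups of n = 530 each: d_min = (z_{α/2} + z_β)·√(2/n).
z-sum = 1.960 + 1.036 = 2.996.
d_min = 2.996 × √(2/530) = 2.996 × 0.0614 = 0.184.

d_min ≈ 0.18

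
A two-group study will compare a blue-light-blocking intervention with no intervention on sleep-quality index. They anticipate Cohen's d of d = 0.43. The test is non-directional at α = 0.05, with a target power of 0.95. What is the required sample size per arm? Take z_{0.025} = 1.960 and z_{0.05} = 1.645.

For two independent groups with equal n: n = 2·((z_{α/2} + z_β) / d)².
z_{α/2} + z_β = 1.960 + 1.645 = 3.605.
n = 2 × (3.605 / 0.43)² = 2 × 8.384² = 2 × 70.29 = 140.6.
Round up to the next whole participant.

n = 141 per group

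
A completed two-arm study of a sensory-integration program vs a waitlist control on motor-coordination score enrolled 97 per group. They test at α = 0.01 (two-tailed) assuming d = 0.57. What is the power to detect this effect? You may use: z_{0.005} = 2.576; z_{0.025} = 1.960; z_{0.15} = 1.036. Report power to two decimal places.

power ≈ 0.92

For two equal groups, power = Φ(d·√(n/2) − z_{α/2}).
d·√(n/2) = 0.57 × √(97/2) = 0.57 × 6.964 = 3.970.
z_β = 3.970 − 2.576 = 1.394.
Power = Φ(1.394) = 0.918.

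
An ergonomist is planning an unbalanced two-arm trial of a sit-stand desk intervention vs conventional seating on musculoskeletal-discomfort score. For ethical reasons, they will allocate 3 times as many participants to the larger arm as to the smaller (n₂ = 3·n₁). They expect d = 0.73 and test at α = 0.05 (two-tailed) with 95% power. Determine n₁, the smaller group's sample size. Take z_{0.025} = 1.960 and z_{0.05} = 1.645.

n₁ = 33

With allocation ratio k = n₂/n₁ = 3, Var(x̄₁−x̄₂) = σ²(1/n₁ + 1/(k·n₁)) = σ²·(k+1)/(k·n₁).
So n₁ = (1 + 1/k)·((z_{α/2} + z_β)/d)² = 1.333 × (3.605/0.73)².
n₁ = 1.333 × 24.39 = 32.5.
Round up: n₁ = 33, giving n₂ = 3 × 33 = 99.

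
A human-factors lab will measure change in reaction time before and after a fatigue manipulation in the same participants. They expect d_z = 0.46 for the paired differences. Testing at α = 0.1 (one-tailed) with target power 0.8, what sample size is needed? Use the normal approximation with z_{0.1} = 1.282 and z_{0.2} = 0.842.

For a paired (one-sample on differences) test: n = ((z_{α} + z_β) / d)².
z_{α} + z_β = 1.282 + 0.842 = 2.124.
n = (2.124 / 0.46)² = 4.617² = 21.32.
Round up.

n = 22 pairs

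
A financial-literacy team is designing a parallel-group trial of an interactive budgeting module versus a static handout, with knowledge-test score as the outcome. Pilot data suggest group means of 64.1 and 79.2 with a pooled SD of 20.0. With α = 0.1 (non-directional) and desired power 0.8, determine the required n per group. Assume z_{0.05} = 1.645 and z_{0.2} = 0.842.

n = 22 per group

Cohen's d = |M₁ − M₂| / SD_pooled = |64.1 − 79.2| / 20.0 = 15.1 / 20.0 = 0.755.
For two independent groups with equal n: n = 2·((z_{α/2} + z_β) / d)².
z_{α/2} + z_β = 1.645 + 0.842 = 2.487.
n = 2 × (2.487 / 0.755)² = 2 × 3.294² = 2 × 10.85 = 21.7.
Round up to the next whole participant.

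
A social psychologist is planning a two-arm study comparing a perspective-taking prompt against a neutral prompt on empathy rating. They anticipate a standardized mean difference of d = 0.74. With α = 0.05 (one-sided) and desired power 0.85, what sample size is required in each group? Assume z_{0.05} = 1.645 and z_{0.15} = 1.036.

For two independent groups with equal n: n = 2·((z_{α} + z_β) / d)².
z_{α} + z_β = 1.645 + 1.036 = 2.681.
n = 2 × (2.681 / 0.74)² = 2 × 3.623² = 2 × 13.13 = 26.3.
Round up to the next whole participant.

n = 27 per group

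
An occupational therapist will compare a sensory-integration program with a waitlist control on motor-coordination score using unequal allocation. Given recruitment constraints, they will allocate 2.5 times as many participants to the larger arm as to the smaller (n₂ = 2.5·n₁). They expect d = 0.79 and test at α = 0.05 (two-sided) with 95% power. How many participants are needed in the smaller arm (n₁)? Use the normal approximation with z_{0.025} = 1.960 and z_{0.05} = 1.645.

n₁ = 30

With allocation ratio k = n₂/n₁ = 2.5, Var(x̄₁−x̄₂) = σ²(1/n₁ + 1/(k·n₁)) = σ²·(k+1)/(k·n₁).
So n₁ = (1 + 1/k)·((z_{α/2} + z_β)/d)² = 1.400 × (3.605/0.79)².
n₁ = 1.400 × 20.82 = 29.2.
Round up: n₁ = 30, giving n₂ = 2.5 × 30 = 75.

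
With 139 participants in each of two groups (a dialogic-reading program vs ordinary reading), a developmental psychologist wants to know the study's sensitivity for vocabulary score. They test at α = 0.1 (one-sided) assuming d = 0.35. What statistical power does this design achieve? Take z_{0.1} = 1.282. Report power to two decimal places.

For two equal groups, power = Φ(d·√(n/2) − z_{α}).
d·√(n/2) = 0.35 × √(139/2) = 0.35 × 8.337 = 2.918.
z_β = 2.918 − 1.282 = 1.636.
Power = Φ(1.636) = 0.949.

power ≈ 0.95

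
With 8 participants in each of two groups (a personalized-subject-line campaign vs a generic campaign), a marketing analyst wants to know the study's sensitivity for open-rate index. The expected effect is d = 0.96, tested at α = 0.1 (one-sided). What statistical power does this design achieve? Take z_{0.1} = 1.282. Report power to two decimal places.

power ≈ 0.74

For two equal groups, power = Φ(d·√(n/2) − z_{α}).
d·√(n/2) = 0.96 × √(8/2) = 0.96 × 2.000 = 1.920.
z_β = 1.920 − 1.282 = 0.638.
Power = Φ(0.638) = 0.738.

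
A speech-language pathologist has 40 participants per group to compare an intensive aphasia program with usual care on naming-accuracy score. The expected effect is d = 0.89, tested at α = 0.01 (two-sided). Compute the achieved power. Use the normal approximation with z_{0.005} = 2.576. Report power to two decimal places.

For two equal groups, power = Φ(d·√(n/2) − z_{α/2}).
d·√(n/2) = 0.89 × √(40/2) = 0.89 × 4.472 = 3.980.
z_β = 3.980 − 2.576 = 1.404.
Power = Φ(1.404) = 0.920.

power ≈ 0.92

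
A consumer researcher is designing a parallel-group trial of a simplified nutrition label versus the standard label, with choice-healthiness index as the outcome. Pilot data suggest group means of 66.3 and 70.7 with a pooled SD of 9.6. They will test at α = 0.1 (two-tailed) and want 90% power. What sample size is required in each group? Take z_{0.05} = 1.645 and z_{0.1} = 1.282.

n = 82 per group

Cohen's d = |M₁ − M₂| / SD_pooled = |66.3 − 70.7| / 9.6 = 4.4 / 9.6 = 0.458.
For two independent groups with equal n: n = 2·((z_{α/2} + z_β) / d)².
z_{α/2} + z_β = 1.645 + 1.282 = 2.927.
n = 2 × (2.927 / 0.458)² = 2 × 6.391² = 2 × 40.84 = 81.7.
Round up to the next whole participant.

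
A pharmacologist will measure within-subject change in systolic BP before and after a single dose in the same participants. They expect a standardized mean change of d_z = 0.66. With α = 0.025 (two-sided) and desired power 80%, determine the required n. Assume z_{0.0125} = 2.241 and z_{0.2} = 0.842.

For a paired (one-sample on differences) test: n = ((z_{α/2} + z_β) / d)².
z_{α/2} + z_β = 2.241 + 0.842 = 3.083.
n = (3.083 / 0.66)² = 4.671² = 21.82.
Round up.

n = 22 pairs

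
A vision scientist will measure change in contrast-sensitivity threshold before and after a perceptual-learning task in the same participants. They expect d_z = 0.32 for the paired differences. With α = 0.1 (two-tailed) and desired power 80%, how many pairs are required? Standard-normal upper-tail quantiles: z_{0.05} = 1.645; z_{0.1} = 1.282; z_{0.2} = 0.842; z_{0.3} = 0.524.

n = 61 pairs

For a paired (one-sample on differences) test: n = ((z_{α/2} + z_β) / d)².
z_{α/2} + z_β = 1.645 + 0.842 = 2.487.
n = (2.487 / 0.32)² = 7.772² = 60.40.
Round up.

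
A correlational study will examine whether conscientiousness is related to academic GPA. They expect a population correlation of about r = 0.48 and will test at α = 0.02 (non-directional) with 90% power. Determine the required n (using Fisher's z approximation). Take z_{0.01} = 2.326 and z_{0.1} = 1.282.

Fisher's z: C = ½·ln((1+r)/(1−r)) = ½·ln(2.8462) = 0.5230.
n = ((z_{α/2} + z_β)/C)² + 3.
(2.326 + 1.282) / 0.5230 = 3.608 / 0.5230 = 6.899.
n = 6.899² + 3 = 47.59 + 3 = 50.6.
Round up.

n = 51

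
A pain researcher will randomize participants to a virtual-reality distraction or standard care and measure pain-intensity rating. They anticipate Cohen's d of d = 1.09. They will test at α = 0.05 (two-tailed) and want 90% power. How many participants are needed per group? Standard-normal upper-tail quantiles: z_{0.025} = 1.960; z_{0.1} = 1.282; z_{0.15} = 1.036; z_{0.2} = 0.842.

For two independent groups with equal n: n = 2·((z_{α/2} + z_β) / d)².
z_{α/2} + z_β = 1.960 + 1.282 = 3.242.
n = 2 × (3.242 / 1.09)² = 2 × 2.974² = 2 × 8.85 = 17.7.
Round up to the next whole participant.

n = 18 per group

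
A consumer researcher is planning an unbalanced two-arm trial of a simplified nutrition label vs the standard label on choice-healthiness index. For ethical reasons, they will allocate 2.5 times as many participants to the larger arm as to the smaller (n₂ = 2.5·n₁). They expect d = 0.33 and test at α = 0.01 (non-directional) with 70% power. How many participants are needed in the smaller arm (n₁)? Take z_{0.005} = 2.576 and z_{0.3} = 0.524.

With allocation ratio k = n₂/n₁ = 2.5, Var(x̄₁−x̄₂) = σ²(1/n₁ + 1/(k·n₁)) = σ²·(k+1)/(k·n₁).
So n₁ = (1 + 1/k)·((z_{α/2} + z_β)/d)² = 1.400 × (3.100/0.33)².
n₁ = 1.400 × 88.25 = 123.5.
Round up: n₁ = 124, giving n₂ = 2.5 × 124 = 310.

n₁ = 124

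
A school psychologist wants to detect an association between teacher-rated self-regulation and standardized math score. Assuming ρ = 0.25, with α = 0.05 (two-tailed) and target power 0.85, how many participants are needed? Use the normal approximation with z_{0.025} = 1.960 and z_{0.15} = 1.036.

n = 141

Fisher's z: C = ½·ln((1+r)/(1−r)) = ½·ln(1.6667) = 0.2554.
n = ((z_{α/2} + z_β)/C)² + 3.
(1.960 + 1.036) / 0.2554 = 2.996 / 0.2554 = 11.731.
n = 11.731² + 3 = 137.61 + 3 = 140.6.
Round up.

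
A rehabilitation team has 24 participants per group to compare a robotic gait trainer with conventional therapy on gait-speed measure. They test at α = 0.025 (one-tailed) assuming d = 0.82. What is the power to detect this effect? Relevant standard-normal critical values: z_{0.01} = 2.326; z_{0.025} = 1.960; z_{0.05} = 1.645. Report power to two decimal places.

power ≈ 0.81

For two equal groups, power = Φ(d·√(n/2) − z_{α}).
d·√(n/2) = 0.82 × √(24/2) = 0.82 × 3.464 = 2.841.
z_β = 2.841 − 1.960 = 0.881.
Power = Φ(0.881) = 0.811.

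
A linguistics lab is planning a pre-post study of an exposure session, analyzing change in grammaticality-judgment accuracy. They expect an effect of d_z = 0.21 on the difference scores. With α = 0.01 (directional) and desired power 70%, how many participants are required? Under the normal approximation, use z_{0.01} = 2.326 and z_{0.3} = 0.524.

n = 185 pairs

For a paired (one-sample on differences) test: n = ((z_{α} + z_β) / d)².
z_{α} + z_β = 2.326 + 0.524 = 2.850.
n = (2.850 / 0.21)² = 13.571² = 184.18.
Round up.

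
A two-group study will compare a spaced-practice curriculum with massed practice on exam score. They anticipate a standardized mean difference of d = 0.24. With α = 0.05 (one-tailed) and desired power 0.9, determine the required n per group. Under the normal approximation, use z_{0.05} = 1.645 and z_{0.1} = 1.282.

For two independent groups with equal n: n = 2·((z_{α} + z_β) / d)².
z_{α} + z_β = 1.645 + 1.282 = 2.927.
n = 2 × (2.927 / 0.24)² = 2 × 12.196² = 2 × 148.74 = 297.5.
Round up to the next whole participant.

n = 298 per group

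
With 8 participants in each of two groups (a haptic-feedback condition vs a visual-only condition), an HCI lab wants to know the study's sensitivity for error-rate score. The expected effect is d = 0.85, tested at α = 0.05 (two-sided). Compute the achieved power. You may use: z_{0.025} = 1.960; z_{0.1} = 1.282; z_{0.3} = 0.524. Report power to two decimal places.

For two equal groups, power = Φ(d·√(n/2) − z_{α/2}).
d·√(n/2) = 0.85 × √(8/2) = 0.85 × 2.000 = 1.700.
z_β = 1.700 − 1.960 = -0.260.
Power = Φ(-0.260) = 0.397.

power ≈ 0.40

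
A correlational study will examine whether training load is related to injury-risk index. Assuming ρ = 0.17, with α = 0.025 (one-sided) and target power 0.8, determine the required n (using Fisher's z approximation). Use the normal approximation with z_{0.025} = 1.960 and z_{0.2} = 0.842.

n = 270

Fisher's z: C = ½·ln((1+r)/(1−r)) = ½·ln(1.4096) = 0.1717.
n = ((z_{α} + z_β)/C)² + 3.
(1.960 + 0.842) / 0.1717 = 2.802 / 0.1717 = 16.319.
n = 16.319² + 3 = 266.32 + 3 = 269.3.
Round up.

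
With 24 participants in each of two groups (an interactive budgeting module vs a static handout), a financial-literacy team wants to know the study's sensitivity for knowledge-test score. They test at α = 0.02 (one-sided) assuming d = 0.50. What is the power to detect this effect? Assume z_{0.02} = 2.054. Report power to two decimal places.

For two equal groups, power = Φ(d·√(n/2) − z_{α}).
d·√(n/2) = 0.50 × √(24/2) = 0.50 × 3.464 = 1.732.
z_β = 1.732 − 2.054 = -0.322.
Power = Φ(-0.322) = 0.374.

power ≈ 0.37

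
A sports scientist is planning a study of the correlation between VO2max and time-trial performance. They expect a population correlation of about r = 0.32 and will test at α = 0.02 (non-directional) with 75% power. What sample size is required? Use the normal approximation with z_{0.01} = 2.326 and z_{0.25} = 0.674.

Fisher's z: C = ½·ln((1+r)/(1−r)) = ½·ln(1.9412) = 0.3316.
n = ((z_{α/2} + z_β)/C)² + 3.
(2.326 + 0.674) / 0.3316 = 3.000 / 0.3316 = 9.047.
n = 9.047² + 3 = 81.85 + 3 = 84.8.
Round up.

n = 85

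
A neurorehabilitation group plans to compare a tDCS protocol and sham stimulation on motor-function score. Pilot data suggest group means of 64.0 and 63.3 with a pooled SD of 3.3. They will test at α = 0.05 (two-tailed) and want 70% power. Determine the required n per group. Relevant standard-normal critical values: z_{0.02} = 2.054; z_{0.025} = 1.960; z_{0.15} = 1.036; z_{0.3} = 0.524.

n = 275 per group

Cohen's d = |M₁ − M₂| / SD_pooled = |64.0 − 63.3| / 3.3 = 0.7 / 3.3 = 0.212.
For two independent groups with equal n: n = 2·((z_{α/2} + z_β) / d)².
z_{α/2} + z_β = 1.960 + 0.524 = 2.484.
n = 2 × (2.484 / 0.212)² = 2 × 11.717² = 2 × 137.29 = 274.6.
Round up to the next whole participant.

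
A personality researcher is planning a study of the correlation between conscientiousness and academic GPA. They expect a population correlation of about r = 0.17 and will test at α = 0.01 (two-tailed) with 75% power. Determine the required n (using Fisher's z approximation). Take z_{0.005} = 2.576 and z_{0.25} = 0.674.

Fisher's z: C = ½·ln((1+r)/(1−r)) = ½·ln(1.4096) = 0.1717.
n = ((z_{α/2} + z_β)/C)² + 3.
(2.576 + 0.674) / 0.1717 = 3.250 / 0.1717 = 18.928.
n = 18.928² + 3 = 358.28 + 3 = 361.3.
Round up.

n = 362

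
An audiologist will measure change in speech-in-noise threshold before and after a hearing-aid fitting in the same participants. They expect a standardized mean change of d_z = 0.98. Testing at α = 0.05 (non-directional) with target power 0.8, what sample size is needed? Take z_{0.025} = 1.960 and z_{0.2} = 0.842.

n = 9 pairs

For a paired (one-sample on differences) test: n = ((z_{α/2} + z_β) / d)².
z_{α/2} + z_β = 1.960 + 0.842 = 2.802.
n = (2.802 / 0.98)² = 2.859² = 8.17.
Round up.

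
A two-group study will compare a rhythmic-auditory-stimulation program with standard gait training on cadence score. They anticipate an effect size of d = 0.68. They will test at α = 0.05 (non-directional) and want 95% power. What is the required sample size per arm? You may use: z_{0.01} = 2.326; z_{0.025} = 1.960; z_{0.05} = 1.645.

n = 57 per group

For two independent groups with equal n: n = 2·((z_{α/2} + z_β) / d)².
z_{α/2} + z_β = 1.960 + 1.645 = 3.605.
n = 2 × (3.605 / 0.68)² = 2 × 5.301² = 2 × 28.11 = 56.2.
Round up to the next whole participant.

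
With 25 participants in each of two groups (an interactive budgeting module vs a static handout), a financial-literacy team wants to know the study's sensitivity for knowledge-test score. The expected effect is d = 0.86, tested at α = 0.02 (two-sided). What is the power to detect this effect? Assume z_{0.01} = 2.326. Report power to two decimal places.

For two equal groups, power = Φ(d·√(n/2) − z_{α/2}).
d·√(n/2) = 0.86 × √(25/2) = 0.86 × 3.536 = 3.041.
z_β = 3.041 − 2.326 = 0.715.
Power = Φ(0.715) = 0.763.

power ≈ 0.76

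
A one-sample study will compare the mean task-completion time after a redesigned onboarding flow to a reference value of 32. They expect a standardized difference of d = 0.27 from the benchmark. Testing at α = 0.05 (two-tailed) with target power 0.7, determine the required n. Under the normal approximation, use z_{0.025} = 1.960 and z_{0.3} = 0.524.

n = 85

For a one-sample test: n = ((z_{α/2} + z_β) / d)².
z_{α/2} + z_β = 1.960 + 0.524 = 2.484.
n = (2.484 / 0.27)² = 9.200² = 84.64.
Round up.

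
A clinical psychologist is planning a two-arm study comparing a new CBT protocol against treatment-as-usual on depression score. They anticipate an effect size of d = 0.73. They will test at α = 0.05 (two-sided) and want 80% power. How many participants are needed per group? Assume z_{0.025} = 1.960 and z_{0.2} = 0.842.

For two independent groups with equal n: n = 2·((z_{α/2} + z_β) / d)².
z_{α/2} + z_β = 1.960 + 0.842 = 2.802.
n = 2 × (2.802 / 0.73)² = 2 × 3.838² = 2 × 14.73 = 29.5.
Round up to the next whole participant.

n = 30 per group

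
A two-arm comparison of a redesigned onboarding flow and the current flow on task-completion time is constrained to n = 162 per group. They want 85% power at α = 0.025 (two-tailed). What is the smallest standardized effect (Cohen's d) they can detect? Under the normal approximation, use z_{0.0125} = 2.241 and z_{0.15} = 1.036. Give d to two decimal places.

For two independent groups of n = 162 each: d_min = (z_{α/2} + z_β)·√(2/n).
z-sum = 2.241 + 1.036 = 3.277.
d_min = 3.277 × √(2/162) = 3.277 × 0.1111 = 0.364.

d_min ≈ 0.36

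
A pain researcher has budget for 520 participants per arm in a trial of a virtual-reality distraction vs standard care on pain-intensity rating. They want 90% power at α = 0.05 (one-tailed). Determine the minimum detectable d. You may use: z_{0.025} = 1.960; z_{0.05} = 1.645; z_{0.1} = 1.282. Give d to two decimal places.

d_min ≈ 0.18

For two independent groups of n = 520 each: d_min = (z_{α} + z_β)·√(2/n).
z-sum = 1.645 + 1.282 = 2.927.
d_min = 2.927 × √(2/520) = 2.927 × 0.0620 = 0.182.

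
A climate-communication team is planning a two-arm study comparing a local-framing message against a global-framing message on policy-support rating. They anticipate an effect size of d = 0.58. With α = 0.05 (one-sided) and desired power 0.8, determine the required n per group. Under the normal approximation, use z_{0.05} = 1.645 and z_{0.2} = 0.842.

n = 37 per group

For two independent groups with equal n: n = 2·((z_{α} + z_β) / d)².
z_{α} + z_β = 1.645 + 0.842 = 2.487.
n = 2 × (2.487 / 0.58)² = 2 × 4.288² = 2 × 18.39 = 36.8.
Round up to the next whole participant.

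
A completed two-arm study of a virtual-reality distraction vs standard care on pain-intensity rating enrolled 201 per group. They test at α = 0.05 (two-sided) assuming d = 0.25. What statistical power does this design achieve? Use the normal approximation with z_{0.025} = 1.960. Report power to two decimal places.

power ≈ 0.71

For two equal groups, power = Φ(d·√(n/2) − z_{α/2}).
d·√(n/2) = 0.25 × √(201/2) = 0.25 × 10.025 = 2.506.
z_β = 2.506 − 1.960 = 0.546.
Power = Φ(0.546) = 0.708.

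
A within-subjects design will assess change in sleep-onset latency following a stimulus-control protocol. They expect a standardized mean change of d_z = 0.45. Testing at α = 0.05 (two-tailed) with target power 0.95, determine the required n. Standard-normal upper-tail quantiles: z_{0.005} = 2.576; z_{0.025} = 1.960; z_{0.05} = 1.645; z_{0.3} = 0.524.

n = 65 pairs

For a paired (one-sample on differences) test: n = ((z_{α/2} + z_β) / d)².
z_{α/2} + z_β = 1.960 + 1.645 = 3.605.
n = (3.605 / 0.45)² = 8.011² = 64.18.
Round up.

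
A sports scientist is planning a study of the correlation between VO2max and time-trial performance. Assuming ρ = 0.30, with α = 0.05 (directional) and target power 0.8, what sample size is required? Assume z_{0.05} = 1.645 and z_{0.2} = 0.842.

n = 68

Fisher's z: C = ½·ln((1+r)/(1−r)) = ½·ln(1.8571) = 0.3095.
n = ((z_{α} + z_β)/C)² + 3.
(1.645 + 0.842) / 0.3095 = 2.487 / 0.3095 = 8.036.
n = 8.036² + 3 = 64.57 + 3 = 67.6.
Round up.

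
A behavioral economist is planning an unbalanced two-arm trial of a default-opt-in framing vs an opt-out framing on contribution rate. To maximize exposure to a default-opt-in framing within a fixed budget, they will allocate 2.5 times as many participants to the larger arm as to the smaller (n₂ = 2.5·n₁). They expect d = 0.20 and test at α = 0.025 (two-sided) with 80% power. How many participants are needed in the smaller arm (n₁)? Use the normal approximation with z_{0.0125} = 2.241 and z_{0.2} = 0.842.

n₁ = 333

With allocation ratio k = n₂/n₁ = 2.5, Var(x̄₁−x̄₂) = σ²(1/n₁ + 1/(k·n₁)) = σ²·(k+1)/(k·n₁).
So n₁ = (1 + 1/k)·((z_{α/2} + z_β)/d)² = 1.400 × (3.083/0.20)².
n₁ = 1.400 × 237.62 = 332.7.
Round up: n₁ = 333, giving n₂ = ⌈2.5 × 333⌉ = ⌈832.5⌉ = 833.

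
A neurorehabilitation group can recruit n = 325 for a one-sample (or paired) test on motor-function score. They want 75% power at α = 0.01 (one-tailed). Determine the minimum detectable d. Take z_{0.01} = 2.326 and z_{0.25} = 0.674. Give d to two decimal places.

For a single sample (or paired design) of n = 325: d_min = (z_{α} + z_β)/√n.
z-sum = 2.326 + 0.674 = 3.000.
d_min = 3.000 / √325 = 3.000 / 18.028 = 0.166.

d_min ≈ 0.17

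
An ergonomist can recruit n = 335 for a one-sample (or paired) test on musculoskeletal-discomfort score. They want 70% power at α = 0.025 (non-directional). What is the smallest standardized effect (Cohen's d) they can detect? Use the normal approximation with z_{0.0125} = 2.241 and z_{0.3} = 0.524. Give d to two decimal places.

d_min ≈ 0.15

For a single sample (or paired design) of n = 335: d_min = (z_{α/2} + z_β)/√n.
z-sum = 2.241 + 0.524 = 2.765.
d_min = 2.765 / √335 = 2.765 / 18.303 = 0.151.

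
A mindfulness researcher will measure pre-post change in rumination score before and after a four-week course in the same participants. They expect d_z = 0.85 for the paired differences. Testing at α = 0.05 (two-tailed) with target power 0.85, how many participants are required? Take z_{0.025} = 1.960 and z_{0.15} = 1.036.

For a paired (one-sample on differences) test: n = ((z_{α/2} + z_β) / d)².
z_{α/2} + z_β = 1.960 + 1.036 = 2.996.
n = (2.996 / 0.85)² = 3.525² = 12.42.
Round up.

n = 13 pairs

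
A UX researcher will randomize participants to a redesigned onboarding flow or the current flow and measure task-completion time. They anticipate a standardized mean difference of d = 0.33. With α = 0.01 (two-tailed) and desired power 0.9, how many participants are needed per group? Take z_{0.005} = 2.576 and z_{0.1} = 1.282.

For two independent groups with equal n: n = 2·((z_{α/2} + z_β) / d)².
z_{α/2} + z_β = 2.576 + 1.282 = 3.858.
n = 2 × (3.858 / 0.33)² = 2 × 11.691² = 2 × 136.68 = 273.4.
Round up to the next whole participant.

n = 274 per group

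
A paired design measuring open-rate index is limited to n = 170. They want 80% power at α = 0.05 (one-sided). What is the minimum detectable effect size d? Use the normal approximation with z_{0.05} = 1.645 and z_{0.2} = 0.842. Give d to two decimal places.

d_min ≈ 0.19

For a single sample (or paired design) of n = 170: d_min = (z_{α} + z_β)/√n.
z-sum = 1.645 + 0.842 = 2.487.
d_min = 2.487 / √170 = 2.487 / 13.038 = 0.191.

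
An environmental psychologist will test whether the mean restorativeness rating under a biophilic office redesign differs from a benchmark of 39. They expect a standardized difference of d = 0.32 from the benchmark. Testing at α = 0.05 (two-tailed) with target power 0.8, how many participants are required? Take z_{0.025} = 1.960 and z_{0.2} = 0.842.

For a one-sample test: n = ((z_{α/2} + z_β) / d)².
z_{α/2} + z_β = 1.960 + 0.842 = 2.802.
n = (2.802 / 0.32)² = 8.756² = 76.67.
Round up.

n = 77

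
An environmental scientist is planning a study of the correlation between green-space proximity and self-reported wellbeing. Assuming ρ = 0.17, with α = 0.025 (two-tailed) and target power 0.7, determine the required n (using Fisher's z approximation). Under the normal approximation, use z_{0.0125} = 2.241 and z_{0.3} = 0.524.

Fisher's z: C = ½·ln((1+r)/(1−r)) = ½·ln(1.4096) = 0.1717.
n = ((z_{α/2} + z_β)/C)² + 3.
(2.241 + 0.524) / 0.1717 = 2.765 / 0.1717 = 16.104.
n = 16.104² + 3 = 259.33 + 3 = 262.3.
Round up.

n = 263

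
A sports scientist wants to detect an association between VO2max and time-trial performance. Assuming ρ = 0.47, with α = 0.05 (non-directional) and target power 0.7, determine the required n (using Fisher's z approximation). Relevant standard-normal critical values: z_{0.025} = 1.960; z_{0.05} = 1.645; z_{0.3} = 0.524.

Fisher's z: C = ½·ln((1+r)/(1−r)) = ½·ln(2.7736) = 0.5101.
n = ((z_{α/2} + z_β)/C)² + 3.
(1.960 + 0.524) / 0.5101 = 2.484 / 0.5101 = 4.870.
n = 4.870² + 3 = 23.71 + 3 = 26.7.
Round up.

n = 27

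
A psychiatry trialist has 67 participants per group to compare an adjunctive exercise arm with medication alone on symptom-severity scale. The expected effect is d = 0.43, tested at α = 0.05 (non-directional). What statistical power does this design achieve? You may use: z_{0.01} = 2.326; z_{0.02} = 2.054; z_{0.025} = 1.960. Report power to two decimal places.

For two equal groups, power = Φ(d·√(n/2) − z_{α/2}).
d·√(n/2) = 0.43 × √(67/2) = 0.43 × 5.788 = 2.489.
z_β = 2.489 − 1.960 = 0.529.
Power = Φ(0.529) = 0.702.

power ≈ 0.70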